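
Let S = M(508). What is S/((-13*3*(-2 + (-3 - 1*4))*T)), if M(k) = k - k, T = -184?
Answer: 0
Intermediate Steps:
M(k) = 0
S = 0
S/((-13*3*(-2 + (-3 - 1*4))*T)) = 0/((-13*3*(-2 + (-3 - 1*4))*(-184))) = 0/((-13*3*(-2 + (-3 - 4))*(-184))) = 0/((-13*3*(-2 - 7)*(-184))) = 0/((-13*3*(-9)*(-184))) = 0/((-(-351)*(-184))) = 0/((-13*4968)) = 0/(-64584) = 0*(-1/64584) = 0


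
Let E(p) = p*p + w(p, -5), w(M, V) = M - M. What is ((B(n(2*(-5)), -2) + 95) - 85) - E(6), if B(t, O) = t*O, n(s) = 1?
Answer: -28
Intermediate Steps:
w(M, V) = 0
E(p) = p² (E(p) = p*p + 0 = p² + 0 = p²)
B(t, O) = O*t
((B(n(2*(-5)), -2) + 95) - 85) - E(6) = ((-2*1 + 95) - 85) - 1*6² = ((-2 + 95) - 85) - 1*36 = (93 - 85) - 36 = 8 - 36 = -28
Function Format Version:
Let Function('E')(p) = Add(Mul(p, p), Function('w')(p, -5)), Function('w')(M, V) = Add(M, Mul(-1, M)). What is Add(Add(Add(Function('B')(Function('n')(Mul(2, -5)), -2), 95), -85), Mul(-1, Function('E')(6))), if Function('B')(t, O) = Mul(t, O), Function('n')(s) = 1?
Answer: -28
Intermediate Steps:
Function('w')(M, V) = 0
Function('E')(p) = Pow(p, 2) (Function('E')(p) = Add(Mul(p, p), 0) = Add(Pow(p, 2), 0) = Pow(p, 2))
Function('B')(t, O) = Mul(O, t)
Add(Add(Add(Function('B')(Function('n')(Mul(2, -5)), -2), 95), -85), Mul(-1, Function('E')(6))) = Add(Add(Add(Mul(-2, 1), 95), -85), Mul(-1, Pow(6, 2))) = Add(Add(Add(-2, 95), -85), Mul(-1, 36)) = Add(Add(93, -85), -36) = Add(8, -36) = -28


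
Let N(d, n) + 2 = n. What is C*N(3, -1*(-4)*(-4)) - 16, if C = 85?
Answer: -1546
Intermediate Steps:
N(d, n) = -2 + n
C*N(3, -1*(-4)*(-4)) - 16 = 85*(-2 - 1*(-4)*(-4)) - 16 = 85*(-2 + 4*(-4)) - 16 = 85*(-2 - 16) - 16 = 85*(-18) - 16 = -1530 - 16 = -1546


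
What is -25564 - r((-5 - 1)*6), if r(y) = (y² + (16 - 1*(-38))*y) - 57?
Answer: -24859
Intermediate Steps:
r(y) = -57 + y² + 54*y (r(y) = (y² + (16 + 38)*y) - 57 = (y² + 54*y) - 57 = -57 + y² + 54*y)
-25564 - r((-5 - 1)*6) = -25564 - (-57 + ((-5 - 1)*6)² + 54*((-5 - 1)*6)) = -25564 - (-57 + (-6*6)² + 54*(-6*6)) = -25564 - (-57 + (-36)² + 54*(-36)) = -25564 - (-57 + 1296 - 1944) = -25564 - 1*(-705) = -25564 + 705 = -24859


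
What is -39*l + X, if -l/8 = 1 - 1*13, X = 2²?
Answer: -3740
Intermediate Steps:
X = 4
l = 96 (l = -8*(1 - 1*13) = -8*(1 - 13) = -8*(-12) = 96)
-39*l + X = -39*96 + 4 = -3744 + 4 = -3740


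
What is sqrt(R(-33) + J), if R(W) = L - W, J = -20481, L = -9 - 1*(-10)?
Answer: I*sqrt(20447) ≈ 142.99*I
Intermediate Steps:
L = 1 (L = -9 + 10 = 1)
R(W) = 1 - W
sqrt(R(-33) + J) = sqrt((1 - 1*(-33)) - 20481) = sqrt((1 + 33) - 20481) = sqrt(34 - 20481) = sqrt(-20447) = I*sqrt(20447)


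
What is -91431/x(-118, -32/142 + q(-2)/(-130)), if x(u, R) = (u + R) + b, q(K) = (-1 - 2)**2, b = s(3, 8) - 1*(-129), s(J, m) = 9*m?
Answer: -93767570/84819 ≈ -1105.5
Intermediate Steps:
b = 201 (b = 9*8 - 1*(-129) = 72 + 129 = 201)
q(K) = 9 (q(K) = (-3)**2 = 9)
x(u, R) = 201 + R + u (x(u, R) = (u + R) + 201 = (R + u) + 201 = 201 + R + u)
-91431/x(-118, -32/142 + q(-2)/(-130)) = -91431/(201 + (-32/142 + 9/(-130)) - 118) = -91431/(201 + (-32*1/142 + 9*(-1/130)) - 118) = -91431/(201 + (-16/71 - 9/130) - 118) = -91431/(201 - 2719/9230 - 118) = -91431/763371/9230 = -91431*9230/763371 = -93767570/84819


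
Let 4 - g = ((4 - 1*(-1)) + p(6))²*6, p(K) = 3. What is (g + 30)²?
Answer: 122500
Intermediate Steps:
g = -380 (g = 4 - ((4 - 1*(-1)) + 3)²*6 = 4 - ((4 + 1) + 3)²*6 = 4 - (5 + 3)²*6 = 4 - 8²*6 = 4 - 64*6 = 4 - 1*384 = 4 - 384 = -380)
(g + 30)² = (-380 + 30)² = (-350)² = 122500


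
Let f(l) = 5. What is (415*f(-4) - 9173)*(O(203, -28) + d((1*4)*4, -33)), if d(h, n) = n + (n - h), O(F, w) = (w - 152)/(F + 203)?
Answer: 16970304/29 ≈ 5.8518e+5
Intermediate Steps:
O(F, w) = (-152 + w)/(203 + F)
d(h, n) = -h + 2*n
(415*f(-4) - 9173)*(O(203, -28) + d((1*4)*4, -33)) = (415*5 - 9173)*((-152 - 28)/(203 + 203) + (-1*4*4 + 2*(-33))) = (2075 - 9173)*(-180/406 + (-4*4 - 66)) = -7098*((1/406)*(-180) + (-1*16 - 66)) = -7098*(-90/203 + (-16 - 66)) = -7098*(-90/203 - 82) = -7098*(-16736/203) = 16970304/29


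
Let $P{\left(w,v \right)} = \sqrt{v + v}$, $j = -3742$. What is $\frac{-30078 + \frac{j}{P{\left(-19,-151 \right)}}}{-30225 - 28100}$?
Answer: $\frac{30078}{58325} - \frac{1871 i \sqrt{302}}{8807075} \approx 0.5157 - 0.0036919 i$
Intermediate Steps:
$P{\left(w,v \right)} = \sqrt{2} \sqrt{v}$ ($P{\left(w,v \right)} = \sqrt{2 v} = \sqrt{2} \sqrt{v}$)
$\frac{-30078 + \frac{j}{P{\left(-19,-151 \right)}}}{-30225 - 28100} = \frac{-30078 - \frac{3742}{\sqrt{2} \sqrt{-151}}}{-30225 - 28100} = \frac{-30078 - \frac{3742}{\sqrt{2} i \sqrt{151}}}{-58325} = \left(-30078 - \frac{3742}{i \sqrt{302}}\right) \left(- \frac{1}{58325}\right) = \left(-30078 - 3742 \left(- \frac{i \sqrt{302}}{302}\right)\right) \left(- \frac{1}{58325}\right) = \left(-30078 + \frac{1871 i \sqrt{302}}{151}\right) \left(- \frac{1}{58325}\right) = \frac{30078}{58325} - \frac{1871 i \sqrt{302}}{8807075}$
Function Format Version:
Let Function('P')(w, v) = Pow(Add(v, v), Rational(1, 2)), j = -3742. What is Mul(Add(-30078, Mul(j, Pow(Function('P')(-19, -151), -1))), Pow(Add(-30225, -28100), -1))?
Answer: Add(Rational(30078, 58325), Mul(Rational(-1871, 8807075), I, Pow(302, Rational(1, 2)))) ≈ Add(0.51570, Mul(-0.0036919, I))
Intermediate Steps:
Function('P')(w, v) = Mul(Pow(2, Rational(1, 2)), Pow(v, Rational(1, 2))) (Function('P')(w, v) = Pow(Mul(2, v), Rational(1, 2)) = Mul(Pow(2, Rational(1, 2)), Pow(v, Rational(1, 2))))
Mul(Add(-30078, Mul(j, Pow(Function('P')(-19, -151), -1))), Pow(Add(-30225, -28100), -1)) = Mul(Add(-30078, Mul(-3742, Pow(Mul(Pow(2, Rational(1, 2)), Pow(-151, Rational(1, 2))), -1))), Pow(Add(-30225, -28100), -1)) = Mul(Add(-30078, Mul(-3742, Pow(Mul(Pow(2, Rational(1, 2)), Mul(I, Pow(151, Rational(1, 2)))), -1))), Pow(-58325, -1)) = Mul(Add(-30078, Mul(-3742, Pow(Mul(I, Pow(302, Rational(1, 2))), -1))), Rational(-1, 58325)) = Mul(Add(-30078, Mul(-3742, Mul(Rational(-1, 302), I, Pow(302, Rational(1, 2))))), Rational(-1, 58325)) = Mul(Add(-30078, Mul(Rational(1871, 151), I, Pow(302, Rational(1, 2)))), Rational(-1, 58325)) = Add(Rational(30078, 58325), Mul(Rational(-1871, 8807075), I, Pow(302, Rational(1, 2))))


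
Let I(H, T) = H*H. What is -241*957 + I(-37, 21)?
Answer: -229268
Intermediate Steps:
I(H, T) = H²
-241*957 + I(-37, 21) = -241*957 + (-37)² = -230637 + 1369 = -229268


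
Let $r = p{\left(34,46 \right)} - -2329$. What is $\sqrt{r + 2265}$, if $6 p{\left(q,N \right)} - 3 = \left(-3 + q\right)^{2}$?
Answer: $\frac{2 \sqrt{10698}}{3} \approx 68.954$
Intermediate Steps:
$p{\left(q,N \right)} = \frac{1}{2} + \frac{\left(-3 + q\right)^{2}}{6}$
$r = \frac{7469}{3}$ ($r = \left(\frac{1}{2} + \frac{\left(-3 + 34\right)^{2}}{6}\right) - -2329 = \left(\frac{1}{2} + \frac{31^{2}}{6}\right) + 2329 = \left(\frac{1}{2} + \frac{1}{6} \cdot 961\right) + 2329 = \left(\frac{1}{2} + \frac{961}{6}\right) + 2329 = \frac{482}{3} + 2329 = \frac{7469}{3} \approx 2489.7$)
$\sqrt{r + 2265} = \sqrt{\frac{7469}{3} + 2265} = \sqrt{\frac{14264}{3}} = \frac{2 \sqrt{10698}}{3}$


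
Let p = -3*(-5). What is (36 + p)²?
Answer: 2601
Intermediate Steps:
p = 15
(36 + p)² = (36 + 15)² = 51² = 2601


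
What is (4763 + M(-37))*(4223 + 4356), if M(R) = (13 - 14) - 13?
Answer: 40741671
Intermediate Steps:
M(R) = -14 (M(R) = -1 - 13 = -14)
(4763 + M(-37))*(4223 + 4356) = (4763 - 14)*(4223 + 4356) = 4749*8579 = 40741671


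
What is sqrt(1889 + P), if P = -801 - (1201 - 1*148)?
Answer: sqrt(35) ≈ 5.9161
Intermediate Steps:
P = -1854 (P = -801 - (1201 - 148) = -801 - 1*1053 = -801 - 1053 = -1854)
sqrt(1889 + P) = sqrt(1889 - 1854) = sqrt(35)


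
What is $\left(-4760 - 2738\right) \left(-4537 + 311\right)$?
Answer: $31686548$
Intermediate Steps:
$\left(-4760 - 2738\right) \left(-4537 + 311\right) = \left(-7498\right) \left(-4226\right) = 31686548$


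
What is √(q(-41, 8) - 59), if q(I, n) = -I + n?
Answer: I*√10 ≈ 3.1623*I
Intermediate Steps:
q(I, n) = n - I
√(q(-41, 8) - 59) = √((8 - 1*(-41)) - 59) = √((8 + 41) - 59) = √(49 - 59) = √(-10) = I*√10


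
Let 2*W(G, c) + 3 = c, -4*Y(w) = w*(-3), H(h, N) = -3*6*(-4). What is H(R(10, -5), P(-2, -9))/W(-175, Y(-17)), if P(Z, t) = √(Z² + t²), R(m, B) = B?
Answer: -64/7 ≈ -9.1429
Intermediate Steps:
H(h, N) = 72 (H(h, N) = -18*(-4) = 72)
Y(w) = 3*w/4 (Y(w) = -w*(-3)/4 = -(-3)*w/4 = 3*w/4)
W(G, c) = -3/2 + c/2
H(R(10, -5), P(-2, -9))/W(-175, Y(-17)) = 72/(-3/2 + ((¾)*(-17))/2) = 72/(-3/2 + (½)*(-51/4)) = 72/(-3/2 - 51/8) = 72/(-63/8) = 72*(-8/63) = -64/7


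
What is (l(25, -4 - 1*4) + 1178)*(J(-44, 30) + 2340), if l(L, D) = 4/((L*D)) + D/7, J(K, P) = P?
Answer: 97618641/35 ≈ 2.7891e+6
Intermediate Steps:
l(L, D) = D/7 + 4/(D*L) (l(L, D) = 4/((D*L)) + D*(⅐) = 4*(1/(D*L)) + D/7 = 4/(D*L) + D/7 = D/7 + 4/(D*L))
(l(25, -4 - 1*4) + 1178)*(J(-44, 30) + 2340) = (((-4 - 1*4)/7 + 4/(-4 - 1*4*25)) + 1178)*(30 + 2340) = (((-4 - 4)/7 + 4*(1/25)/(-4 - 4)) + 1178)*2370 = (((⅐)*(-8) + 4*(1/25)/(-8)) + 1178)*2370 = ((-8/7 + 4*(-⅛)*(1/25)) + 1178)*2370 = ((-8/7 - 1/50) + 1178)*2370 = (-407/350 + 1178)*2370 = (411893/350)*2370 = 97618641/35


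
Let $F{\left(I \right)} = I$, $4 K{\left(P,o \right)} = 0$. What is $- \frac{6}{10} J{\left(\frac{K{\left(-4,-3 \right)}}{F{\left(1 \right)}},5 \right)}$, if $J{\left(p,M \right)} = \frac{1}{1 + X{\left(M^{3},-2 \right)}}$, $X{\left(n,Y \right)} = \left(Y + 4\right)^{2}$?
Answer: $- \frac{3}{25} \approx -0.12$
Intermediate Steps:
$K{\left(P,o \right)} = 0$ ($K{\left(P,o \right)} = \frac{1}{4} \cdot 0 = 0$)
$X{\left(n,Y \right)} = \left(4 + Y\right)^{2}$
$J{\left(p,M \right)} = \frac{1}{5}$ ($J{\left(p,M \right)} = \frac{1}{1 + \left(4 - 2\right)^{2}} = \frac{1}{1 + 2^{2}} = \frac{1}{1 + 4} = \frac{1}{5}$)
$- \frac{6}{10} J{\left(\frac{K{\left(-4,-3 \right)}}{F{\left(1 \right)}},5 \right)} = - \frac{6}{10} \cdot \frac{1}{5} = \left(-6\right) \frac{1}{10} \cdot \frac{1}{5} = \left(- \frac{3}{5}\right) \frac{1}{5} = - \frac{3}{25}$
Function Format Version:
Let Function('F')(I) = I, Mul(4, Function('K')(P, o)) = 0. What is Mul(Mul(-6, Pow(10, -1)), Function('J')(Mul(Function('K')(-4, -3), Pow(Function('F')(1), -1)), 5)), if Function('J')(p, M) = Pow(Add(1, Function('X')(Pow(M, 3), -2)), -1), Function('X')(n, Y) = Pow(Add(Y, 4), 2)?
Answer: Rational(-3, 25) ≈ -0.12000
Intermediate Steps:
Function('K')(P, o) = 0 (Function('K')(P, o) = Mul(Rational(1, 4), 0) = 0)
Function('X')(n, Y) = Pow(Add(4, Y), 2)
Function('J')(p, M) = Rational(1, 5) (Function('J')(p, M) = Pow(Add(1, Pow(Add(4, -2), 2)), -1) = Pow(Add(1, Pow(2, 2)), -1) = Pow(Add(1, 4), -1) = Pow(5, -1) = Rational(1, 5))
Mul(Mul(-6, Pow(10, -1)), Function('J')(Mul(Function('K')(-4, -3), Pow(Function('F')(1), -1)), 5)) = Mul(Mul(-6, Pow(10, -1)), Rational(1, 5)) = Mul(Mul(-6, Rational(1, 10)), Rational(1, 5)) = Mul(Rational(-3, 5), Rational(1, 5)) = Rational(-3, 25)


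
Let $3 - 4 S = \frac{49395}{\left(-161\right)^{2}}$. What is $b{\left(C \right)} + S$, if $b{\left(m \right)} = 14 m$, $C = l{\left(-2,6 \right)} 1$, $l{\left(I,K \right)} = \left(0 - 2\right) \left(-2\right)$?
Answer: $\frac{1458668}{25921} \approx 56.274$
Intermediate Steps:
$l{\left(I,K \right)} = 4$ ($l{\left(I,K \right)} = \left(-2\right) \left(-2\right) = 4$)
$S = \frac{7092}{25921}$ ($S = \frac{3}{4} - \frac{49395 \frac{1}{\left(-161\right)^{2}}}{4} = \frac{3}{4} - \frac{49395 \cdot \frac{1}{25921}}{4} = \frac{3}{4} - \frac{49395}{103684} = \frac{7092}{25921} \approx 0.2736$)
$C = 4$ ($C = 4 \cdot 1 = 4$)
$b{\left(C \right)} + S = 14 \cdot 4 + \frac{7092}{25921} = 56 + \frac{7092}{25921} = \frac{1458668}{25921}$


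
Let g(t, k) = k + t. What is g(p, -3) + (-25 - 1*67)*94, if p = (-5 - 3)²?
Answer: -8587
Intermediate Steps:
p = 64 (p = (-8)² = 64)
g(p, -3) + (-25 - 1*67)*94 = (-3 + 64) + (-25 - 1*67)*94 = 61 + (-25 - 67)*94 = 61 - 92*94 = 61 - 8648 = -8587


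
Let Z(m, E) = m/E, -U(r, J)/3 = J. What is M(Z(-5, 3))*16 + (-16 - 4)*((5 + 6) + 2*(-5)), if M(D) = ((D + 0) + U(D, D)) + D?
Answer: 20/3 ≈ 6.6667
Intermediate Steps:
U(r, J) = -3*J
M(D) = -D (M(D) = ((D + 0) - 3*D) + D = (D - 3*D) + D = -2*D + D = -D)
M(Z(-5, 3))*16 + (-16 - 4)*((5 + 6) + 2*(-5)) = -(-5)/3*16 + (-16 - 4)*((5 + 6) + 2*(-5)) = -(-5)/3*16 - 20*(11 - 10) = -1*(-5/3)*16 - 20*1 = (5/3)*16 - 20 = 80/3 - 20 = 20/3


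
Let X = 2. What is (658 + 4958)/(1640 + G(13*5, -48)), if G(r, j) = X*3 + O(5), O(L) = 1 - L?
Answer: 2808/821 ≈ 3.4202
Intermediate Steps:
G(r, j) = 2 (G(r, j) = 2*3 + (1 - 1*5) = 6 + (1 - 5) = 6 - 4 = 2)
(658 + 4958)/(1640 + G(13*5, -48)) = (658 + 4958)/(1640 + 2) = 5616/1642 = 5616*(1/1642) = 2808/821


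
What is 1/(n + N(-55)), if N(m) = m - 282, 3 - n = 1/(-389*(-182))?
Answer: -70798/23646533 ≈ -0.0029940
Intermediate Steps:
n = 212393/70798 (n = 3 - 1/((-389*(-182))) = 3 - 1/70798 = 212393/70798 ≈ 3.0000)
N(m) = -282 + m
1/(n + N(-55)) = 1/(212393/70798 + (-282 - 55)) = 1/(212393/70798 - 337) = 1/(-23646533/70798) = -70798/23646533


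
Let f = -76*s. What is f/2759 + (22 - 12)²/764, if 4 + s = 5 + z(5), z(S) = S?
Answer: -18121/526969 ≈ -0.034387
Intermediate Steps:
s = 6 (s = -4 + (5 + 5) = -4 + 10 = 6)
f = -456 (f = -76*6 = -456)
f/2759 + (22 - 12)²/764 = -456/2759 + (22 - 12)²/764 = -456*1/2759 + 10²*(1/764) = -456/2759 + 100*(1/764) = -456/2759 + 25/191 = -18121/526969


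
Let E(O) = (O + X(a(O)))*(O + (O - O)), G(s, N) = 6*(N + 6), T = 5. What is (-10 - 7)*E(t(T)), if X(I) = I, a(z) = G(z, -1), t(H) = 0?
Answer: 0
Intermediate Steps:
G(s, N) = 36 + 6*N (G(s, N) = 6*(6 + N) = 36 + 6*N)
a(z) = 30 (a(z) = 36 + 6*(-1) = 36 - 6 = 30)
E(O) = O*(30 + O) (E(O) = (O + 30)*(O + (O - O)) = (30 + O)*(O + 0) = (30 + O)*O = O*(30 + O))
(-10 - 7)*E(t(T)) = (-10 - 7)*(0*(30 + 0)) = -0*30 = -17*0 = 0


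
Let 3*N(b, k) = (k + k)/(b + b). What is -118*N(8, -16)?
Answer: 236/3 ≈ 78.667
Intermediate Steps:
N(b, k) = k/(3*b) (N(b, k) = ((k + k)/(b + b))/3 = ((2*k)/((2*b)))/3 = ((2*k)*(1/(2*b)))/3 = (k/b)/3 = k/(3*b))
-118*N(8, -16) = -118*(-16)/(3*8) = -118*(-⅔) = 236/3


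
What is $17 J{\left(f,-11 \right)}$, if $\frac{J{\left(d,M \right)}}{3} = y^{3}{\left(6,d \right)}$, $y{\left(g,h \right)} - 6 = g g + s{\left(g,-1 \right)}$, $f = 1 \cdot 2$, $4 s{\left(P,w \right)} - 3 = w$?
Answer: $\frac{31320375}{8} \approx 3.915 \cdot 10^{6}$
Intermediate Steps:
$s{\left(P,w \right)} = \frac{3}{4} + \frac{w}{4}$
$f = 2$
$y{\left(g,h \right)} = \frac{13}{2} + g^{2}$ ($y{\left(g,h \right)} = 6 + \left(g g + \left(\frac{3}{4} + \frac{1}{4} \left(-1\right)\right)\right) = 6 + \left(g^{2} + \left(\frac{3}{4} - \frac{1}{4}\right)\right) = 6 + \left(g^{2} + \frac{1}{2}\right) = 6 + \left(\frac{1}{2} + g^{2}\right) = \frac{13}{2} + g^{2}$)
$J{\left(d,M \right)} = \frac{1842375}{8}$ ($J{\left(d,M \right)} = 3 \left(\frac{13}{2} + 6^{2}\right)^{3} = 3 \left(\frac{13}{2} + 36\right)^{3} = 3 \left(\frac{85}{2}\right)^{3} = 3 \cdot \frac{614125}{8} = \frac{1842375}{8}$)
$17 J{\left(f,-11 \right)} = 17 \cdot \frac{1842375}{8} = \frac{31320375}{8}$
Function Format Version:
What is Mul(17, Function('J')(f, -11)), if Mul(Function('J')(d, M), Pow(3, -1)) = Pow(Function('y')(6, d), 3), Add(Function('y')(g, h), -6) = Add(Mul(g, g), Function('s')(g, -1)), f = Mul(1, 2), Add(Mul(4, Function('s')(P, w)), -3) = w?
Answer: Rational(31320375, 8) ≈ 3.9150e+6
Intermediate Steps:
Function('s')(P, w) = Add(Rational(3, 4), Mul(Rational(1, 4), w))
f = 2
Function('y')(g, h) = Add(Rational(13, 2), Pow(g, 2)) (Function('y')(g, h) = Add(6, Add(Mul(g, g), Add(Rational(3, 4), Mul(Rational(1, 4), -1)))) = Add(6, Add(Pow(g, 2), Add(Rational(3, 4), Rational(-1, 4)))) = Add(6, Add(Pow(g, 2), Rational(1, 2))) = Add(6, Add(Rational(1, 2), Pow(g, 2))) = Add(Rational(13, 2), Pow(g, 2)))
Function('J')(d, M) = Rational(1842375, 8) (Function('J')(d, M) = Mul(3, Pow(Add(Rational(13, 2), Pow(6, 2)), 3)) = Mul(3, Pow(Add(Rational(13, 2), 36), 3)) = Mul(3, Pow(Rational(85, 2), 3)) = Mul(3, Rational(614125, 8)) = Rational(1842375, 8))
Mul(17, Function('J')(f, -11)) = Mul(17, Rational(1842375, 8)) = Rational(31320375, 8)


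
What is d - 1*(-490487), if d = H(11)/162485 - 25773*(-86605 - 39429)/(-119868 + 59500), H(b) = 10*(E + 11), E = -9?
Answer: 38939448920985/89171768 ≈ 4.3668e+5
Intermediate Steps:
H(b) = 20 (H(b) = 10*(-9 + 11) = 10*2 = 20)
d = -4798144050031/89171768 (d = 20/162485 - 25773*(-86605 - 39429)/(-119868 + 59500) = 20*(1/162485) - 25773/((-60368/(-126034))) = 4/32497 - 25773/((-60368*(-1/126034))) = 4/32497 - 25773/30184/63017 = 4/32497 - 25773*63017/30184 = 4/32497 - 147648831/2744 = -4798144050031/89171768 ≈ -53808.)
d - 1*(-490487) = -4798144050031/89171768 - 1*(-490487) = -4798144050031/89171768 + 490487 = 38939448920985/89171768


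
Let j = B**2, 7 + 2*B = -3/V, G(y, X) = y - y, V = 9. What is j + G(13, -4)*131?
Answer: 121/9 ≈ 13.444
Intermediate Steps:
G(y, X) = 0
B = -11/3 (B = -7/2 + (-3/9)/2 = -7/2 + (-3*1/9)/2 = -7/2 + (1/2)*(-1/3) = -7/2 - 1/6 = -11/3 ≈ -3.6667)
j = 121/9 (j = (-11/3)**2 = 121/9 ≈ 13.444)
j + G(13, -4)*131 = 121/9 + 0*131 = 121/9 + 0 = 121/9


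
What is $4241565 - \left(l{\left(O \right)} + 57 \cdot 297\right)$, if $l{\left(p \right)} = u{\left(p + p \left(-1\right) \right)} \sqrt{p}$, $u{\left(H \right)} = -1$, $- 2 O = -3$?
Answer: $4224636 + \frac{\sqrt{6}}{2} \approx 4.2246 \cdot 10^{6}$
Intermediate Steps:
$O = \frac{3}{2}$ ($O = \left(- \frac{1}{2}\right) \left(-3\right) = \frac{3}{2} \approx 1.5$)
$l{\left(p \right)} = - \sqrt{p}$
$4241565 - \left(l{\left(O \right)} + 57 \cdot 297\right) = 4241565 - \left(- \sqrt{\frac{3}{2}} + 57 \cdot 297\right) = 4241565 - \left(- \frac{\sqrt{6}}{2} + 16929\right) = 4241565 - \left(16929 - \frac{\sqrt{6}}{2}\right) = 4224636 + \frac{\sqrt{6}}{2}$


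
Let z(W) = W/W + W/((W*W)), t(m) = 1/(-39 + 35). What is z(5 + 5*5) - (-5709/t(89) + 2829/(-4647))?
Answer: -1061112611/46470 ≈ -22834.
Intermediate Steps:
t(m) = -1/4 (t(m) = 1/(-4) = -1/4)
z(W) = 1 + 1/W (z(W) = 1 + W/(W**2) = 1 + W/W**2 = 1 + 1/W)
z(5 + 5*5) - (-5709/t(89) + 2829/(-4647)) = (1 + (5 + 5*5))/(5 + 5*5) - (-5709/(-1/4) + 2829/(-4647)) = (1 + (5 + 25))/(5 + 25) - (-5709*(-4) + 2829*(-1/4647)) = (1 + 30)/30 - (22836 - 943/1549) = (1/30)*31 - 1*35372021/1549 = 31/30 - 35372021/1549 = -1061112611/46470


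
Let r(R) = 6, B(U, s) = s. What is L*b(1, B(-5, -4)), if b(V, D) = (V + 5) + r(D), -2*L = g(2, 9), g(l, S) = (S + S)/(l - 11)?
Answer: 12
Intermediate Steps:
g(l, S) = 2*S/(-11 + l) (g(l, S) = (2*S)/(-11 + l) = 2*S/(-11 + l))
L = 1 (L = -9/(-11 + 2) = -9/(-9) = -9*(-1)/9 = -½*(-2) = 1)
b(V, D) = 11 + V (b(V, D) = (V + 5) + 6 = (5 + V) + 6 = 11 + V)
L*b(1, B(-5, -4)) = 1*(11 + 1) = 1*12 = 12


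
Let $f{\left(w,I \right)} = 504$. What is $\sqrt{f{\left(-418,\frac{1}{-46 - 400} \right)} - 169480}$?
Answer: $4 i \sqrt{10561} \approx 411.07 i$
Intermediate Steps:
$\sqrt{f{\left(-418,\frac{1}{-46 - 400} \right)} - 169480} = \sqrt{504 - 169480} = \sqrt{-168976} = 4 i \sqrt{10561}$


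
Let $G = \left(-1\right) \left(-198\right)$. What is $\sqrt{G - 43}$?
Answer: $\sqrt{155} \approx 12.45$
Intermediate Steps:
$G = 198$
$\sqrt{G - 43} = \sqrt{198 - 43} = \sqrt{155}$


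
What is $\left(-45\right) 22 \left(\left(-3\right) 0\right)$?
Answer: $0$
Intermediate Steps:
$\left(-45\right) 22 \left(\left(-3\right) 0\right) = \left(-990\right) 0 = 0$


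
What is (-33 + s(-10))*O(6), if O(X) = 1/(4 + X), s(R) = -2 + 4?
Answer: -31/10 ≈ -3.1000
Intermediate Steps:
s(R) = 2
(-33 + s(-10))*O(6) = (-33 + 2)/(4 + 6) = -31/10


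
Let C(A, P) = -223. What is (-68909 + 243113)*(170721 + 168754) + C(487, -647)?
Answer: 59137902677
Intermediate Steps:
(-68909 + 243113)*(170721 + 168754) + C(487, -647) = (-68909 + 243113)*(170721 + 168754) - 223 = 174204*339475 - 223 = 59137902900 - 223 = 59137902677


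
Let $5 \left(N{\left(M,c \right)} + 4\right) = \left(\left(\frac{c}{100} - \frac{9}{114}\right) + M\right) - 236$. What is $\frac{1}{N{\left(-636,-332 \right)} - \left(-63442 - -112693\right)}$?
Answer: $- \frac{4750}{234792879} \approx -2.0231 \cdot 10^{-5}$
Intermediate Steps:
$N{\left(M,c \right)} = - \frac{9731}{190} + \frac{M}{5} + \frac{c}{500}$ ($N{\left(M,c \right)} = -4 + \frac{\left(\left(\frac{c}{100} - \frac{9}{114}\right) + M\right) - 236}{5} = -4 + \frac{\left(\left(c \frac{1}{100} - \frac{3}{38}\right) + M\right) - 236}{5} = -4 + \frac{\left(\left(\frac{c}{100} - \frac{3}{38}\right) + M\right) - 236}{5} = -4 + \frac{\left(\left(- \frac{3}{38} + \frac{c}{100}\right) + M\right) - 236}{5} = -4 + \frac{\left(- \frac{3}{38} + M + \frac{c}{100}\right) - 236}{5} = -4 + \frac{- \frac{8971}{38} + M + \frac{c}{100}}{5} = -4 + \left(- \frac{8971}{190} + \frac{M}{5} + \frac{c}{500}\right) = - \frac{9731}{190} + \frac{M}{5} + \frac{c}{500}$)
$\frac{1}{N{\left(-636,-332 \right)} - \left(-63442 - -112693\right)} = \frac{1}{\left(- \frac{9731}{190} + \frac{1}{5} \left(-636\right) + \frac{1}{500} \left(-332\right)\right) - \left(-63442 - -112693\right)} = \frac{1}{\left(- \frac{9731}{190} - \frac{636}{5} - \frac{83}{125}\right) - \left(-63442 + 112693\right)} = \frac{1}{- \frac{850629}{4750} - 49251} = \frac{1}{- \frac{234792879}{4750}} = - \frac{4750}{234792879}$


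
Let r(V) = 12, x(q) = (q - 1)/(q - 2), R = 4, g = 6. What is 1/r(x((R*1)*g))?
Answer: 1/12 ≈ 0.083333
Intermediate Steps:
x(q) = (-1 + q)/(-2 + q)
1/r(x((R*1)*g)) = 1/12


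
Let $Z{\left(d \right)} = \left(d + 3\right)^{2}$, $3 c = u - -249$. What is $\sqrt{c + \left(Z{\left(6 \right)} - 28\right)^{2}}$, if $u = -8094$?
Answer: $\sqrt{194} \approx 13.928$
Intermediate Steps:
$c = -2615$ ($c = \frac{-8094 - -249}{3} = \frac{-8094 + 249}{3} = \frac{1}{3} \left(-7845\right) = -2615$)
$Z{\left(d \right)} = \left(3 + d\right)^{2}$
$\sqrt{c + \left(Z{\left(6 \right)} - 28\right)^{2}} = \sqrt{-2615 + \left(\left(3 + 6\right)^{2} - 28\right)^{2}} = \sqrt{-2615 + \left(9^{2} - 28\right)^{2}} = \sqrt{-2615 + \left(81 - 28\right)^{2}} = \sqrt{-2615 + 53^{2}} = \sqrt{-2615 + 2809} = \sqrt{194}$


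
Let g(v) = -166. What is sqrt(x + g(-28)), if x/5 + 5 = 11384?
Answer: sqrt(56729) ≈ 238.18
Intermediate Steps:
x = 56895 (x = -25 + 5*11384 = -25 + 56920 = 56895)
sqrt(x + g(-28)) = sqrt(56895 - 166) = sqrt(56729)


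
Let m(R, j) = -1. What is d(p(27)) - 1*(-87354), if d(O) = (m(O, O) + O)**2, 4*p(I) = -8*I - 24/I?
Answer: 7322683/81 ≈ 90404.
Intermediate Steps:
p(I) = -6/I - 2*I (p(I) = (-8*I - 24/I)/4 = (-24/I - 8*I)/4 = -6/I - 2*I)
d(O) = (-1 + O)**2
d(p(27)) - 1*(-87354) = (-1 + (-6/27 - 2*27))**2 - 1*(-87354) = (-1 + (-6*1/27 - 54))**2 + 87354 = (-1 + (-2/9 - 54))**2 + 87354 = (-1 - 488/9)**2 + 87354 = (-497/9)**2 + 87354 = 247009/81 + 87354 = 7322683/81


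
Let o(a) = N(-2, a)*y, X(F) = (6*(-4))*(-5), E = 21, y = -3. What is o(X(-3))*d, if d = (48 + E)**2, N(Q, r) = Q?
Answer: 28566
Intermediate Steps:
X(F) = 120 (X(F) = -24*(-5) = 120)
o(a) = 6 (o(a) = -2*(-3) = 6)
d = 4761 (d = (48 + 21)**2 = 69**2 = 4761)
o(X(-3))*d = 6*4761 = 28566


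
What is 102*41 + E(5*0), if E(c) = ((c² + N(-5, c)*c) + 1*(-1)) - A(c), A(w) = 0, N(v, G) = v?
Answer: 4181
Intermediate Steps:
E(c) = -1 + c² - 5*c (E(c) = ((c² - 5*c) + 1*(-1)) - 1*0 = ((c² - 5*c) - 1) + 0 = (-1 + c² - 5*c) + 0 = -1 + c² - 5*c)
102*41 + E(5*0) = 102*41 + (-1 + (5*0)² - 25*0) = 4182 + (-1 + 0² - 5*0) = 4182 + (-1 + 0 + 0) = 4182 - 1 = 4181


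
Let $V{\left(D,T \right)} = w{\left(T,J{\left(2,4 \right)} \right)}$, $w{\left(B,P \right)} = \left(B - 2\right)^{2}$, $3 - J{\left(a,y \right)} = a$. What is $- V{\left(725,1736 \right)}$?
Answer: $-3006756$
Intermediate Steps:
$J{\left(a,y \right)} = 3 - a$
$w{\left(B,P \right)} = \left(-2 + B\right)^{2}$
$V{\left(D,T \right)} = \left(-2 + T\right)^{2}$
$- V{\left(725,1736 \right)} = - \left(-2 + 1736\right)^{2} = - 1734^{2} = \left(-1\right) 3006756 = -3006756$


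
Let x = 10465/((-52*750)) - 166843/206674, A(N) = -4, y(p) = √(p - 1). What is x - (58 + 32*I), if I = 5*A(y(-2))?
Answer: 36018590243/62002200 ≈ 580.92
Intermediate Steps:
y(p) = √(-1 + p)
I = -20 (I = 5*(-4) = -20)
x = -66690157/62002200 (x = 10465/(-39000) - 166843*1/206674 = 10465*(-1/39000) - 166843/206674 = -161/600 - 166843/206674 = -66690157/62002200 ≈ -1.0756)
x - (58 + 32*I) = -66690157/62002200 - (58 + 32*(-20)) = -66690157/62002200 - (58 - 640) = -66690157/62002200 - 1*(-582) = -66690157/62002200 + 582 = 36018590243/62002200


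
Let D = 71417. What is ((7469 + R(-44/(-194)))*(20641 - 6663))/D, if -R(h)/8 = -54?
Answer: 110440178/71417 ≈ 1546.4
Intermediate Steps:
R(h) = 432 (R(h) = -8*(-54) = 432)
((7469 + R(-44/(-194)))*(20641 - 6663))/D = ((7469 + 432)*(20641 - 6663))/71417 = (7901*13978)*(1/71417) = 110440178*(1/71417) = 110440178/71417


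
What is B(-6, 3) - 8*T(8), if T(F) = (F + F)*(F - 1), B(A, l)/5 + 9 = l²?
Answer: -896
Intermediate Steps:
B(A, l) = -45 + 5*l²
T(F) = 2*F*(-1 + F) (T(F) = (2*F)*(-1 + F) = 2*F*(-1 + F))
B(-6, 3) - 8*T(8) = (-45 + 5*3²) - 16*8*(-1 + 8) = (-45 + 5*9) - 16*8*7 = (-45 + 45) - 8*112 = 0 - 896 = -896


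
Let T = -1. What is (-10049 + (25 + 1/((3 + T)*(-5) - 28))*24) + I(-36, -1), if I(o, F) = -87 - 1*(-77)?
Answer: -179733/19 ≈ -9459.6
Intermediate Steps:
I(o, F) = -10 (I(o, F) = -87 + 77 = -10)
(-10049 + (25 + 1/((3 + T)*(-5) - 28))*24) + I(-36, -1) = (-10049 + (25 + 1/((3 - 1)*(-5) - 28))*24) - 10 = (-10049 + (25 + 1/(2*(-5) - 28))*24) - 10 = (-10049 + (25 + 1/(-10 - 28))*24) - 10 = (-10049 + (25 + 1/(-38))*24) - 10 = (-10049 + (25 - 1/38)*24) - 10 = (-10049 + (949/38)*24) - 10 = (-10049 + 11388/19) - 10 = -179543/19 - 10 = -179733/19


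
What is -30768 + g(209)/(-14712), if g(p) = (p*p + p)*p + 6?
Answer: -19242993/613 ≈ -31392.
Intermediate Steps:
g(p) = 6 + p*(p + p²) (g(p) = (p² + p)*p + 6 = (p + p²)*p + 6 = p*(p + p²) + 6 = 6 + p*(p + p²))
-30768 + g(209)/(-14712) = -30768 + (6 + 209² + 209³)/(-14712) = -30768 + (6 + 43681 + 9129329)*(-1/14712) = -30768 + 9173016*(-1/14712) = -30768 - 382209/613 = -19242993/613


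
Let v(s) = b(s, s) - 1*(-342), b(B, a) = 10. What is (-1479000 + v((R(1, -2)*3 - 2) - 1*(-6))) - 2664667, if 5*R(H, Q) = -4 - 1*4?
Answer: -4143315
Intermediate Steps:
R(H, Q) = -8/5 (R(H, Q) = (-4 - 1*4)/5 = (-4 - 4)/5 = (⅕)*(-8) = -8/5)
v(s) = 352 (v(s) = 10 - 1*(-342) = 10 + 342 = 352)
(-1479000 + v((R(1, -2)*3 - 2) - 1*(-6))) - 2664667 = (-1479000 + 352) - 2664667 = -1478648 - 2664667 = -4143315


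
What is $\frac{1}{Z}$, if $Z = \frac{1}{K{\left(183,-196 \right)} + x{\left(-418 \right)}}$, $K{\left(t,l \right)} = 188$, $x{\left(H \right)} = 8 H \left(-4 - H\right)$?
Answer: $-1384228$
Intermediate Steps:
$x{\left(H \right)} = 8 H \left(-4 - H\right)$
$Z = - \frac{1}{1384228}$ ($Z = \frac{1}{188 - - 3344 \left(4 - 418\right)} = \frac{1}{188 - \left(-3344\right) \left(-414\right)} = \frac{1}{188 - 1384416} = \frac{1}{-1384228} = - \frac{1}{1384228} \approx -7.2242 \cdot 10^{-7}$)
$\frac{1}{Z} = \frac{1}{- \frac{1}{1384228}} = -1384228$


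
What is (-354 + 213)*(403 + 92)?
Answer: -69795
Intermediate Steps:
(-354 + 213)*(403 + 92) = -141*495 = -69795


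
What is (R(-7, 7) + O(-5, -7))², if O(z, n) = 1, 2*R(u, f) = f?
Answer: 81/4 ≈ 20.250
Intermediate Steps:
R(u, f) = f/2
(R(-7, 7) + O(-5, -7))² = ((½)*7 + 1)² = (7/2 + 1)² = (9/2)² = 81/4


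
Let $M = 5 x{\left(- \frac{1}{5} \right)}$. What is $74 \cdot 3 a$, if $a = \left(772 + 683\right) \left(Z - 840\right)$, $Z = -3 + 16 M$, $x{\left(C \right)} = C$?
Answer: $-277465590$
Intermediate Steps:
$M = -1$ ($M = 5 \left(- \frac{1}{5}\right) = -1$)
$Z = -19$ ($Z = -3 + 16 \left(-1\right) = -3 - 16 = -19$)
$a = -1249845$ ($a = \left(772 + 683\right) \left(-19 - 840\right) = 1455 \left(-859\right) = -1249845$)
$74 \cdot 3 a = 74 \cdot 3 \left(-1249845\right) = 222 \left(-1249845\right) = -277465590$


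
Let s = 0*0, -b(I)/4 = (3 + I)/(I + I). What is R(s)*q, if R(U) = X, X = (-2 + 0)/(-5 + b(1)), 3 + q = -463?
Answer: -932/13 ≈ -71.692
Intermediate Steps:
q = -466 (q = -3 - 463 = -466)
b(I) = -2*(3 + I)/I (b(I) = -4*(3 + I)/(I + I) = -4*(3 + I)/(2*I) = -4*(3 + I)*1/(2*I) = -2*(3 + I)/I)
s = 0
X = 2/13 (X = (-2 + 0)/(-5 + (-2 - 6/1)) = -2/(-5 + (-2 - 6*1)) = -2/(-5 + (-2 - 6)) = -2/(-5 - 8) = -2/(-13) = -2*(-1/13) = 2/13 ≈ 0.15385)
R(U) = 2/13
R(s)*q = (2/13)*(-466) = -932/13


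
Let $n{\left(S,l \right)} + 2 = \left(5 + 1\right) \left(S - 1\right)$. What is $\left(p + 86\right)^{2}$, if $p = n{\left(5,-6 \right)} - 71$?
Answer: $1369$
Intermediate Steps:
$n{\left(S,l \right)} = -8 + 6 S$ ($n{\left(S,l \right)} = -2 + \left(5 + 1\right) \left(S - 1\right) = -2 + 6 \left(-1 + S\right) = -2 + \left(-6 + 6 S\right) = -8 + 6 S$)
$p = -49$ ($p = \left(-8 + 6 \cdot 5\right) - 71 = \left(-8 + 30\right) - 71 = 22 - 71 = -49$)
$\left(p + 86\right)^{2} = \left(-49 + 86\right)^{2} = 37^{2} = 1369$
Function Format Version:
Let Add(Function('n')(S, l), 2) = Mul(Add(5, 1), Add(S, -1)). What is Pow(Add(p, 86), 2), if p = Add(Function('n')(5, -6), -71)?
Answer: 1369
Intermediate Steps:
Function('n')(S, l) = Add(-8, Mul(6, S)) (Function('n')(S, l) = Add(-2, Mul(Add(5, 1), Add(S, -1))) = Add(-2, Mul(6, Add(-1, S))) = Add(-2, Add(-6, Mul(6, S))) = Add(-8, Mul(6, S)))
p = -49 (p = Add(Add(-8, Mul(6, 5)), -71) = Add(Add(-8, 30), -71) = Add(22, -71) = -49)
Pow(Add(p, 86), 2) = Pow(Add(-49, 86), 2) = Pow(37, 2) = 1369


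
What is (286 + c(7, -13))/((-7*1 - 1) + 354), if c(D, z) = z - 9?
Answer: 132/173 ≈ 0.76301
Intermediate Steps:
c(D, z) = -9 + z
(286 + c(7, -13))/((-7*1 - 1) + 354) = (286 + (-9 - 13))/((-7*1 - 1) + 354) = (286 - 22)/((-7 - 1) + 354) = 264/(-8 + 354) = 264/346 = 264*(1/346) = 132/173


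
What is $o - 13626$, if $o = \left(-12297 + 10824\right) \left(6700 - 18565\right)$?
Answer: $17463519$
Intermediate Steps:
$o = 17477145$ ($o = \left(-1473\right) \left(-11865\right) = 17477145$)
$o - 13626 = 17477145 - 13626 = 17463519$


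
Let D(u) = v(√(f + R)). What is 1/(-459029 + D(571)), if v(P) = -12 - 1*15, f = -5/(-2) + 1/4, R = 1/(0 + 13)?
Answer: -1/459056 ≈ -2.1784e-6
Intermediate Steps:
R = 1/13 ≈ 0.076923
f = 11/4 (f = -5*(-½) + 1*(¼) = 5/2 + ¼ = 11/4 ≈ 2.7500)
v(P) = -27 (v(P) = -12 - 15 = -27)
D(u) = -27
1/(-459029 + D(571)) = 1/(-459029 - 27) = 1/(-459056) = -1/459056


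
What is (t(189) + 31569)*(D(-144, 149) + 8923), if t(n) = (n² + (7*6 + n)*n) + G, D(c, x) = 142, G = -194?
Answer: 1003994075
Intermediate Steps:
t(n) = -194 + n² + n*(42 + n) (t(n) = (n² + (7*6 + n)*n) - 194 = (n² + (42 + n)*n) - 194 = (n² + n*(42 + n)) - 194 = -194 + n² + n*(42 + n))
(t(189) + 31569)*(D(-144, 149) + 8923) = ((-194 + 2*189² + 42*189) + 31569)*(142 + 8923) = ((-194 + 2*35721 + 7938) + 31569)*9065 = ((-194 + 71442 + 7938) + 31569)*9065 = (79186 + 31569)*9065 = 110755*9065 = 1003994075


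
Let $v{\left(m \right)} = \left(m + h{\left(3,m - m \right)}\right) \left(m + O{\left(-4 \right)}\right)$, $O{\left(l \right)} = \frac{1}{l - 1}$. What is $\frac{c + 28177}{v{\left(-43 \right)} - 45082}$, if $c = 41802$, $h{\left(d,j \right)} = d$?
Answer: $- \frac{69979}{43354} \approx -1.6141$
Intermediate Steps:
$O{\left(l \right)} = \frac{1}{-1 + l}$
$v{\left(m \right)} = \left(3 + m\right) \left(- \frac{1}{5} + m\right)$ ($v{\left(m \right)} = \left(m + 3\right) \left(m + \frac{1}{-1 - 4}\right) = \left(3 + m\right) \left(m + \frac{1}{-5}\right) = \left(3 + m\right) \left(m - \frac{1}{5}\right) = \left(3 + m\right) \left(- \frac{1}{5} + m\right)$)
$\frac{c + 28177}{v{\left(-43 \right)} - 45082} = \frac{41802 + 28177}{\left(- \frac{3}{5} + \left(-43\right)^{2} + \frac{14}{5} \left(-43\right)\right) - 45082} = \frac{69979}{\left(- \frac{3}{5} + 1849 - \frac{602}{5}\right) - 45082} = \frac{69979}{1728 - 45082} = \frac{69979}{-43354} = 69979 \left(- \frac{1}{43354}\right) = - \frac{69979}{43354}$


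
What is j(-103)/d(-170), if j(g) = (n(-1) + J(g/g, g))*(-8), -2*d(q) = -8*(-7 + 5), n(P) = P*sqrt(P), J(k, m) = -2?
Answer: -2 - I ≈ -2.0 - 1.0*I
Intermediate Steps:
n(P) = P**(3/2)
d(q) = -8 (d(q) = -(-4)*(-7 + 5) = -(-4)*(-2) = -1/2*16 = -8)
j(g) = 16 + 8*I (j(g) = ((-1)**(3/2) - 2)*(-8) = (-I - 2)*(-8) = (-2 - I)*(-8) = 16 + 8*I)
j(-103)/d(-170) = (16 + 8*I)/(-8) = (16 + 8*I)*(-1/8) = -2 - I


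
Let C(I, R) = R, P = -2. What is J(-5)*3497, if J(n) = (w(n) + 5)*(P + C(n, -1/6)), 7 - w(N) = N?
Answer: -772837/6 ≈ -1.2881e+5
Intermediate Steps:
w(N) = 7 - N
J(n) = -26 + 13*n/6 (J(n) = ((7 - n) + 5)*(-2 - 1/6) = (12 - n)*(-2 - 1*⅙) = (12 - n)*(-2 - ⅙) = (12 - n)*(-13/6) = -26 + 13*n/6)
J(-5)*3497 = (-26 + (13/6)*(-5))*3497 = (-26 - 65/6)*3497 = -221/6*3497 = -772837/6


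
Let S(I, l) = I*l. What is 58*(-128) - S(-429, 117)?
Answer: 42769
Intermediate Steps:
58*(-128) - S(-429, 117) = 58*(-128) - (-429)*117 = -7424 - 1*(-50193) = -7424 + 50193 = 42769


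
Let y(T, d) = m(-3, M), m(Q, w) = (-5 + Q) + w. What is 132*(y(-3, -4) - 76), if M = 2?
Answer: -10824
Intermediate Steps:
m(Q, w) = -5 + Q + w
y(T, d) = -6 (y(T, d) = -5 - 3 + 2 = -6)
132*(y(-3, -4) - 76) = 132*(-6 - 76) = 132*(-82) = -10824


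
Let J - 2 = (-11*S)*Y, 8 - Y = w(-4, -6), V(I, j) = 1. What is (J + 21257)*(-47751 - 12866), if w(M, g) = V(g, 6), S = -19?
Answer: -1377339474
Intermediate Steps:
w(M, g) = 1
Y = 7 (Y = 8 - 1*1 = 8 - 1 = 7)
J = 1465 (J = 2 - 11*(-19)*7 = 2 + 209*7 = 2 + 1463 = 1465)
(J + 21257)*(-47751 - 12866) = (1465 + 21257)*(-47751 - 12866) = 22722*(-60617) = -1377339474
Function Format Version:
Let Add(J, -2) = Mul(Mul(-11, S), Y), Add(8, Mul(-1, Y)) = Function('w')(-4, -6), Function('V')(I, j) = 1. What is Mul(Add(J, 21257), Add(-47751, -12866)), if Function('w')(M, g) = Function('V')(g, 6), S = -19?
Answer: -1377339474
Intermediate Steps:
Function('w')(M, g) = 1
Y = 7 (Y = Add(8, Mul(-1, 1)) = Add(8, -1) = 7)
J = 1465 (J = Add(2, Mul(Mul(-11, -19), 7)) = Add(2, Mul(209, 7)) = Add(2, 1463) = 1465)
Mul(Add(J, 21257), Add(-47751, -12866)) = Mul(Add(1465, 21257), Add(-47751, -12866)) = Mul(22722, -60617) = -1377339474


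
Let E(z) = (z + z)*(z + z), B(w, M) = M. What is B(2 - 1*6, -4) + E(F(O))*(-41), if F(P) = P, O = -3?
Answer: -1480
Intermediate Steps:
E(z) = 4*z² (E(z) = (2*z)*(2*z) = 4*z²)
B(2 - 1*6, -4) + E(F(O))*(-41) = -4 + (4*(-3)²)*(-41) = -4 + (4*9)*(-41) = -4 + 36*(-41) = -4 - 1476 = -1480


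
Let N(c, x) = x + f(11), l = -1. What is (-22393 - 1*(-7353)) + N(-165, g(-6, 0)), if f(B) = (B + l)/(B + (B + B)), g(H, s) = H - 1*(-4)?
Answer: -496376/33 ≈ -15042.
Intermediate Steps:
g(H, s) = 4 + H (g(H, s) = H + 4 = 4 + H)
f(B) = (-1 + B)/(3*B) (f(B) = (B - 1)/(B + (B + B)) = (-1 + B)/(B + 2*B) = (-1 + B)/((3*B)) = (-1 + B)*(1/(3*B)) = (-1 + B)/(3*B))
N(c, x) = 10/33 + x (N(c, x) = x + (⅓)*(-1 + 11)/11 = x + (⅓)*(1/11)*10 = x + 10/33 = 10/33 + x)
(-22393 - 1*(-7353)) + N(-165, g(-6, 0)) = (-22393 - 1*(-7353)) + (10/33 + (4 - 6)) = (-22393 + 7353) + (10/33 - 2) = -15040 - 56/33 = -496376/33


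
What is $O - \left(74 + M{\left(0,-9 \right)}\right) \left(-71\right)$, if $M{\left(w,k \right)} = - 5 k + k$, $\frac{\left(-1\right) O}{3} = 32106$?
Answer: $-88508$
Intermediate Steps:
$O = -96318$ ($O = \left(-3\right) 32106 = -96318$)
$M{\left(w,k \right)} = - 4 k$
$O - \left(74 + M{\left(0,-9 \right)}\right) \left(-71\right) = -96318 - \left(74 - -36\right) \left(-71\right) = -96318 - \left(74 + 36\right) \left(-71\right) = -96318 - 110 \left(-71\right) = -96318 - -7810 = -96318 + 7810 = -88508$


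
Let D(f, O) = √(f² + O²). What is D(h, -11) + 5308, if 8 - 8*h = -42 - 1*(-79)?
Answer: 5308 + √8585/8 ≈ 5319.6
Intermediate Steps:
h = -29/8 (h = 1 - (-42 - 1*(-79))/8 = 1 - (-42 + 79)/8 = 1 - ⅛*37 = 1 - 37/8 = -29/8 ≈ -3.6250)
D(f, O) = √(O² + f²)
D(h, -11) + 5308 = √((-11)² + (-29/8)²) + 5308 = √(121 + 841/64) + 5308 = √(8585/64) + 5308 = √8585/8 + 5308 = 5308 + √8585/8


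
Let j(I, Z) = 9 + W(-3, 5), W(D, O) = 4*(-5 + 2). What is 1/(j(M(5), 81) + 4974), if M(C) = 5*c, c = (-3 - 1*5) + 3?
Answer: 1/4971 ≈ 0.00020117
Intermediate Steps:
W(D, O) = -12 (W(D, O) = 4*(-3) = -12)
c = -5 (c = (-3 - 5) + 3 = -8 + 3 = -5)
M(C) = -25 (M(C) = 5*(-5) = -25)
j(I, Z) = -3 (j(I, Z) = 9 - 12 = -3)
1/(j(M(5), 81) + 4974) = 1/(-3 + 4974) = 1/4971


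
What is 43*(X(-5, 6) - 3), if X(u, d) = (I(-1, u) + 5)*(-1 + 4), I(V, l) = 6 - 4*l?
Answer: 3870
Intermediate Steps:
X(u, d) = 33 - 12*u (X(u, d) = ((6 - 4*u) + 5)*(-1 + 4) = (11 - 4*u)*3 = 33 - 12*u)
43*(X(-5, 6) - 3) = 43*((33 - 12*(-5)) - 3) = 43*((33 + 60) - 3) = 43*(93 - 3) = 43*90 = 3870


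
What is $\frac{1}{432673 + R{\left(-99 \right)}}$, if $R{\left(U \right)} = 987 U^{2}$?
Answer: $\frac{1}{10106260} \approx 9.8949 \cdot 10^{-8}$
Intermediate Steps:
$\frac{1}{432673 + R{\left(-99 \right)}} = \frac{1}{432673 + 987 \left(-99\right)^{2}} = \frac{1}{432673 + 987 \cdot 9801} = \frac{1}{432673 + 9673587} = \frac{1}{10106260}$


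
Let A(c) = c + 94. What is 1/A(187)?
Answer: 1/281 ≈ 0.0035587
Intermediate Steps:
A(c) = 94 + c
1/A(187) = 1/(94 + 187) = 1/281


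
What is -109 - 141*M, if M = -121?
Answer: 16952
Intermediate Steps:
-109 - 141*M = -109 - 141*(-121) = -109 + 17061 = 16952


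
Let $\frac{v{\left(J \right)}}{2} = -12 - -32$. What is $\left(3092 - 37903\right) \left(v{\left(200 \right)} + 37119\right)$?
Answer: $-1293541949$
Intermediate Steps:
$v{\left(J \right)} = 40$ ($v{\left(J \right)} = 2 \left(-12 - -32\right) = 2 \left(-12 + 32\right) = 2 \cdot 20 = 40$)
$\left(3092 - 37903\right) \left(v{\left(200 \right)} + 37119\right) = \left(3092 - 37903\right) \left(40 + 37119\right) = \left(-34811\right) 37159 = -1293541949$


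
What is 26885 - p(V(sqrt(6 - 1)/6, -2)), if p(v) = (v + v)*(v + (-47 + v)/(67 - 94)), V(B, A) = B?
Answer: 6532990/243 - 47*sqrt(5)/81 ≈ 26883.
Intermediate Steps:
p(v) = 2*v*(47/27 + 26*v/27) (p(v) = (2*v)*(v + (-47 + v)/(-27)) = (2*v)*(v + (-47 + v)*(-1/27)) = (2*v)*(v + (47/27 - v/27)) = (2*v)*(47/27 + 26*v/27) = 2*v*(47/27 + 26*v/27))
26885 - p(V(sqrt(6 - 1)/6, -2)) = 26885 - 2*sqrt(6 - 1)/6*(47 + 26*(sqrt(6 - 1)/6))/27 = 26885 - 2*sqrt(5)*(1/6)*(47 + 26*(sqrt(5)*(1/6)))/27 = 26885 - 2*sqrt(5)/6*(47 + 26*(sqrt(5)/6))/27 = 26885 - 2*sqrt(5)/6*(47 + 13*sqrt(5)/3)/27 = 26885 - sqrt(5)*(47 + 13*sqrt(5)/3)/81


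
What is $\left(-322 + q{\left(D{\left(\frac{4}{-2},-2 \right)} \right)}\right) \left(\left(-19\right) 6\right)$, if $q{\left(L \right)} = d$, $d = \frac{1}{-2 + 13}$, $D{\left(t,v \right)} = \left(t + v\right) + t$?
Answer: $\frac{403674}{11} \approx 36698.0$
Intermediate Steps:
$D{\left(t,v \right)} = v + 2 t$
$d = \frac{1}{11} \approx 0.090909$
$q{\left(L \right)} = \frac{1}{11}$
$\left(-322 + q{\left(D{\left(\frac{4}{-2},-2 \right)} \right)}\right) \left(\left(-19\right) 6\right) = \left(-322 + \frac{1}{11}\right) \left(\left(-19\right) 6\right) = \left(- \frac{3541}{11}\right) \left(-114\right) = \frac{403674}{11}$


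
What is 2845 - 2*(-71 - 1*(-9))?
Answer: 2969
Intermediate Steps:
2845 - 2*(-71 - 1*(-9)) = 2845 - 2*(-71 + 9) = 2845 - 2*(-62) = 2845 + 124 = 2969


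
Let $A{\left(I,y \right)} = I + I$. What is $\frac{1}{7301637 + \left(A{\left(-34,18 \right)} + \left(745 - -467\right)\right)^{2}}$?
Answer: $\frac{1}{8610373} \approx 1.1614 \cdot 10^{-7}$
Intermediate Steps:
$A{\left(I,y \right)} = 2 I$
$\frac{1}{7301637 + \left(A{\left(-34,18 \right)} + \left(745 - -467\right)\right)^{2}} = \frac{1}{7301637 + \left(2 \left(-34\right) + \left(745 - -467\right)\right)^{2}} = \frac{1}{7301637 + \left(-68 + \left(745 + 467\right)\right)^{2}} = \frac{1}{7301637 + \left(-68 + 1212\right)^{2}} = \frac{1}{7301637 + 1144^{2}} = \frac{1}{7301637 + 1308736} = \frac{1}{8610373}$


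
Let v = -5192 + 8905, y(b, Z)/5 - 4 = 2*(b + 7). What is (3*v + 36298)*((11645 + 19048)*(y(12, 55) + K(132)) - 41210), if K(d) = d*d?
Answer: 25672864173424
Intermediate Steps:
K(d) = d²
y(b, Z) = 90 + 10*b (y(b, Z) = 20 + 5*(2*(b + 7)) = 20 + 5*(2*(7 + b)) = 20 + 5*(14 + 2*b) = 20 + (70 + 10*b) = 90 + 10*b)
v = 3713
(3*v + 36298)*((11645 + 19048)*(y(12, 55) + K(132)) - 41210) = (3*3713 + 36298)*((11645 + 19048)*((90 + 10*12) + 132²) - 41210) = (11139 + 36298)*(30693*((90 + 120) + 17424) - 41210) = 47437*(30693*(210 + 17424) - 41210) = 47437*(30693*17634 - 41210) = 47437*(541240362 - 41210) = 47437*541199152 = 25672864173424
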